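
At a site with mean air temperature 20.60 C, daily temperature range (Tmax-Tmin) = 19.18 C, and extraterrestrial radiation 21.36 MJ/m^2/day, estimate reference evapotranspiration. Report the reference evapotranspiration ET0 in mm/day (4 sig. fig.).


Approach: apply the Hargreaves-Samani method, ET0 = 0.0023*(Tmean+17.8)*sqrt(Tmax-Tmin)*0.408*Ra.
ET0 = 0.0023*(20.60+17.8)*sqrt(19.18)*0.408*21.36 = 3.371 mm/day
Therefore the reference evapotranspiration ET0 = 3.371 mm/day.


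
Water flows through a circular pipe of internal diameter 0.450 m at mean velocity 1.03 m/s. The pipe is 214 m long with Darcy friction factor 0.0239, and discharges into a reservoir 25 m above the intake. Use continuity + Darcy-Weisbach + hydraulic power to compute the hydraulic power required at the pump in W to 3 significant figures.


Approach: apply continuity + Darcy-Weisbach + hydraulic power, Q = A*v; hf = f*(L/D)*(v^2/(2g)); H = static + hf; P = rho*g*Q*H.
Step 1 — flow rate (continuity, Q = A*v):
  A = pi*(0.450/2)^2 = 0.15904 m^2
  Q = 0.15904 * 1.03 = 0.16381 m^3/s
Step 2 — friction head loss (Darcy-Weisbach):
  hf = 0.0239 * (214/0.450) * (1.03^2 / (2*9.81))
  hf = 0.61457 m
Step 3 — total head: H = 25 + 0.61457 = 25.615 m
Step 4 — hydraulic power (P = rho*g*Q*H):
  P = 1000 * 9.81 * 0.16381 * 25.615 = 41200 W
Therefore the hydraulic power required at the pump = 41200 W.


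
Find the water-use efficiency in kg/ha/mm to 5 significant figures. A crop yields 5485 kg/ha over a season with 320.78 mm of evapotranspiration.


Approach: apply the water-use efficiency ratio, WUE = yield/ET.
WUE = 5485 / 320.78 = 17.099 kg/ha/mm
Therefore the water-use efficiency = 17.099 kg/ha/mm.


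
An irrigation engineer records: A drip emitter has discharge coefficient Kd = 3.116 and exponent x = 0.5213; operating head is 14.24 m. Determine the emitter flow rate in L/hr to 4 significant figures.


Approach: apply the emitter characteristic equation, q = Kd * h^x.
q = 3.116 * 14.24^0.5213 = 12.44 L/hr
Therefore the emitter flow rate = 12.44 L/hr.


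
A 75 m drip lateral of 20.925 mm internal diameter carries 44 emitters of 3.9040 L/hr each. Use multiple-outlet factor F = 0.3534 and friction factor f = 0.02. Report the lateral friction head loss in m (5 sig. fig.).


Approach: apply Darcy-Weisbach with the multiple-outlet F-factor, Q = n*q/(3600*1000) m^3/s; v = Q/A; hf = F*f*(L/D)*(v^2/(2g)).
Q = 44*3.9040/(3600*1000) = 4.771556e-05 m^3/s
A = pi*(20.925e-3/2)^2 = 3.438910e-04 m^2, so v = Q/A = 0.1387520 m/s
hf = 0.3534*0.02*(75/0.020925)*(0.1387520^2/(2*9.81)) = 0.024858 m
Therefore the lateral friction head loss = 0.024858 m.


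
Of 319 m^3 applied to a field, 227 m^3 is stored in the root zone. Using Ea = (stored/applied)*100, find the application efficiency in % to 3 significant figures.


Ea = (227/319)*100 = 71.2 %
Therefore the application efficiency = 71.2 %.


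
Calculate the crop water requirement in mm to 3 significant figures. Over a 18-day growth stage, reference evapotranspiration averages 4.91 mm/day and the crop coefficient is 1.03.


Approach: apply the crop water requirement relation, CWR = ET0 * Kc * days.
CWR = 4.91 * 1.03 * 18 = 91.0 mm
Therefore the crop water requirement = 91.0 mm.


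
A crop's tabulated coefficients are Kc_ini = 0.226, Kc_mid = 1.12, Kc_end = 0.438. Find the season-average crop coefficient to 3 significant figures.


Approach: apply a simple seasonal average, Kc_avg = (Kc_ini + Kc_mid + Kc_end)/3.
Kc_avg = (0.226 + 1.12 + 0.438)/3 = 0.595
Therefore the season-average crop coefficient = 0.595.


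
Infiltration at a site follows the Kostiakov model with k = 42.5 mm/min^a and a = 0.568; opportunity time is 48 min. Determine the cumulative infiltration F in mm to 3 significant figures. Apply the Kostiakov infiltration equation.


Approach: apply the Kostiakov infiltration equation, F = k*t^a.
F = 42.5 * 48^0.568 = 383 mm
Therefore the cumulative infiltration F = 383 mm.


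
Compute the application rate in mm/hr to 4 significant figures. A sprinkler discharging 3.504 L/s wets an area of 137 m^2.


Approach: apply the application rate relation, rate = (Q/A)*3600.
rate = (3.504 / 137) * 3600 = 92.08 mm/hr
Therefore the application rate = 92.08 mm/hr.


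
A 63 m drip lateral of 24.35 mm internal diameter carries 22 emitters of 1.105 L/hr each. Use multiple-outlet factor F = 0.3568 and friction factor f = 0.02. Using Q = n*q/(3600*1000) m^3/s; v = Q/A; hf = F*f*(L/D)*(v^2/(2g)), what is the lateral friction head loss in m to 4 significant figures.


Q = 22*1.105/(3600*1000) = 6.75278e-06 m^3/s
A = pi*(24.35e-3/2)^2 = 4.65680e-04 m^2, so v = Q/A = 0.0145009 m/s
hf = 0.3568*0.02*(63/0.02435)*(0.0145009^2/(2*9.81)) = 0.0001979 m
Therefore the lateral friction head loss = 0.0001979 m.


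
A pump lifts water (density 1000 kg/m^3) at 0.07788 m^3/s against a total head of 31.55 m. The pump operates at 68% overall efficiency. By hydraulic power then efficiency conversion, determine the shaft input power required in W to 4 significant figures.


Approach: apply hydraulic power then efficiency conversion, P = rho*g*Q*H; P_in = P/eta.
Step 1 — hydraulic power (P = rho*g*Q*H):
  P = 1000 * 9.81 * 0.07788 * 31.55 = 24104.3 W
Step 2 — input power: P_in = P/eta = 24104.3 / 0.68 = 35450 W
Therefore the shaft input power required = 35450 W.


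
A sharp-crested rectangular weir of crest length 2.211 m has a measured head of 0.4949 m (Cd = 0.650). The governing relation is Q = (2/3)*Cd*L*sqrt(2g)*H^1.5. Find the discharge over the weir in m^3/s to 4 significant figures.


Q = (2/3)*0.650*2.211*sqrt(2*9.81)*0.4949^1.5 = 1.478 m^3/s
Therefore the discharge over the weir = 1.478 m^3/s.


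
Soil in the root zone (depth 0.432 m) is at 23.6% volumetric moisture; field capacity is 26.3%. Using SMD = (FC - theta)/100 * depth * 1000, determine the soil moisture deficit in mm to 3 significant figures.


SMD = (26.3 - 23.6)/100 * 0.432 * 1000 = 11.7 mm
Therefore the soil moisture deficit = 11.7 mm.


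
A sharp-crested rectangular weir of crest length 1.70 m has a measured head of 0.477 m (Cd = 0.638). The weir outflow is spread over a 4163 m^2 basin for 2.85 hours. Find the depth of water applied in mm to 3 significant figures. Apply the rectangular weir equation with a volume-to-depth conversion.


Approach: apply the rectangular weir equation with a volume-to-depth conversion, Q = (2/3)*Cd*L*sqrt(2g)*H^1.5; d = Q*t/A * 1000.
Step 1 — weir discharge:
  Q = (2/3)*0.638*1.70*sqrt(2*9.81)*0.477^1.5 = 1.0551 m^3/s
Step 2 — volume: V = 1.0551 * 2.85*3600 = 10826 m^3
Step 3 — depth: d = V/A * 1000 = 10826/4163 * 1000 = 2600 mm
Therefore the depth of water applied = 2600 mm.


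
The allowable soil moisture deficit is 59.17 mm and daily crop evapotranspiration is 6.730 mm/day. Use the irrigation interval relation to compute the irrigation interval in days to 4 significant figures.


Approach: apply the irrigation interval relation, interval = SMD / ETc.
interval = 59.17 / 6.730 = 8.792 days
Therefore the irrigation interval = 8.792 days.


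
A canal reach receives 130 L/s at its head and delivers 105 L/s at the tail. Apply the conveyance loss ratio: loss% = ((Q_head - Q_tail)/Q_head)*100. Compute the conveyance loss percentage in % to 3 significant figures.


loss = ((130 - 105)/130)*100 = 19.2 %
Therefore the conveyance loss percentage = 19.2 %.


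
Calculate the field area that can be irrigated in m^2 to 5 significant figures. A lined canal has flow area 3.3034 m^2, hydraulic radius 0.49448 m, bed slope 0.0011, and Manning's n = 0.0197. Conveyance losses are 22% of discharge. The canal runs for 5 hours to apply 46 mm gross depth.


Approach: apply Manning's equation with a conveyance and depth budget, Q = (1/n)*A*R^(2/3)*S^(1/2); Q_field = Q*(1-loss); Area = Q_field*t/(d/1000).
Step 1 — canal discharge (Manning's equation):
  Q = (1/0.0197) * 3.3034 * 0.49448^(2/3) * 0.0011^(1/2) = 3.477687 m^3/s
Step 2 — delivered flow: Q_field = 3.477687*(1 - 22/100) = 2.712596 m^3/s
Step 3 — volume delivered: V = 2.712596 * 5*3600 = 48826.72 m^3
Step 4 — area served: A = V / (depth/1000) = 48826.72 / 0.046 = 1061500 m^2
Therefore the field area that can be irrigated = 1061500 m^2.


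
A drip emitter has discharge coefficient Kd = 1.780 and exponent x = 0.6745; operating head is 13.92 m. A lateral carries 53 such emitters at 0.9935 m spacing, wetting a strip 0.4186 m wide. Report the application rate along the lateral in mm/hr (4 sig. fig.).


Approach: apply the emitter equation with a lateral mass balance, q = Kd*h^x; Q = n*q; rate = Q/(n*spacing*width).
Step 1 — single emitter flow (q = Kd*h^x):
  q = 1.780 * 13.92^0.6745 = 10.5149 L/hr
Step 2 — total lateral flow: Q = 53 * 10.5149 = 557.289 L/hr
Step 3 — wetted area: A = 53 * 0.9935 * 0.4186 = 22.0416 m^2
Step 4 — application rate: Q/A = 557.289/22.0416 = 25.28 mm/hr
Therefore the application rate along the lateral = 25.28 mm/hr.


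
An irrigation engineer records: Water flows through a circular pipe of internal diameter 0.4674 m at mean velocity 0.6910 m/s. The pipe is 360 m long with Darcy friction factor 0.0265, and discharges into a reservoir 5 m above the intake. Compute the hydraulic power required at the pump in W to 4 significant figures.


Approach: apply continuity + Darcy-Weisbach + hydraulic power, Q = A*v; hf = f*(L/D)*(v^2/(2g)); H = static + hf; P = rho*g*Q*H.
Step 1 — flow rate (continuity, Q = A*v):
  A = pi*(0.4674/2)^2 = 0.171580 m^2
  Q = 0.171580 * 0.6910 = 0.118562 m^3/s
Step 2 — friction head loss (Darcy-Weisbach):
  hf = 0.0265 * (360/0.4674) * (0.6910^2 / (2*9.81))
  hf = 0.496726 m
Step 3 — total head: H = 5 + 0.496726 = 5.49673 m
Step 4 — hydraulic power (P = rho*g*Q*H):
  P = 1000 * 9.81 * 0.118562 * 5.49673 = 6393 W
Therefore the hydraulic power required at the pump = 6393 W.


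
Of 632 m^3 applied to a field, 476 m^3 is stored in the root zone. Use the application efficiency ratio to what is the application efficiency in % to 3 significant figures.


Approach: apply the application efficiency ratio, Ea = (stored/applied)*100.
Ea = (476/632)*100 = 75.3 %
Therefore the application efficiency = 75.3 %.


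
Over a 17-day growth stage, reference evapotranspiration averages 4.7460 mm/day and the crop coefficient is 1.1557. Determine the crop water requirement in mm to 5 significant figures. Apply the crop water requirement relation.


Approach: apply the crop water requirement relation, CWR = ET0 * Kc * days.
CWR = 4.7460 * 1.1557 * 17 = 93.244 mm
Therefore the crop water requirement = 93.244 mm.


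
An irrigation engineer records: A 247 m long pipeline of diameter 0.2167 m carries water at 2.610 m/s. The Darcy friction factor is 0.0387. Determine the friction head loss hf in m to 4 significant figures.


Approach: apply the Darcy-Weisbach equation, hf = f*(L/D)*(v^2/(2g)).
hf = 0.0387 * (247/0.2167) * (2.610^2 / (2*9.81))
hf = 15.32 m
Therefore the friction head loss hf = 15.32 m.


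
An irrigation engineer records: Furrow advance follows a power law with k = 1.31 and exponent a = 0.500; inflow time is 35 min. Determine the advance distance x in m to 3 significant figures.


Approach: apply the power-law advance function, x = k*t^a.
x = 1.31 * 35^0.500 = 7.75 m
Therefore the advance distance x = 7.75 m.


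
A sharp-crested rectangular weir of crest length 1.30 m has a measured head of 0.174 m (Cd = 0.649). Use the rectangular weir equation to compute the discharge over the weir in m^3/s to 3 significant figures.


Approach: apply the rectangular weir equation, Q = (2/3)*Cd*L*sqrt(2g)*H^1.5.
Q = (2/3)*0.649*1.30*sqrt(2*9.81)*0.174^1.5 = 0.181 m^3/s
Therefore the discharge over the weir = 0.181 m^3/s.


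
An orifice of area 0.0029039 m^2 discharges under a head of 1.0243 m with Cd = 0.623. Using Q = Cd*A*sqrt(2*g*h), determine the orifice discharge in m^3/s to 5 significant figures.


Q = 0.623 * 0.0029039 * sqrt(2*9.81*1.0243) = 0.0081102 m^3/s
Therefore the orifice discharge = 0.0081102 m^3/s.


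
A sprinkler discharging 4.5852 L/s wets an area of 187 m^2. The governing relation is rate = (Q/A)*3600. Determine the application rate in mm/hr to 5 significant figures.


rate = (4.5852 / 187) * 3600 = 88.271 mm/hr
Therefore the application rate = 88.271 mm/hr.


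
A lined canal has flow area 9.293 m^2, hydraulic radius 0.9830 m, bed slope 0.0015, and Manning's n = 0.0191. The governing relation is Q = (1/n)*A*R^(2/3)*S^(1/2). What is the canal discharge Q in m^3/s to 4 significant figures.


Q = (1/0.0191) * 9.293 * 0.9830^(2/3) * 0.0015^(1/2) = 18.63 m^3/s
Therefore the canal discharge Q = 18.63 m^3/s.


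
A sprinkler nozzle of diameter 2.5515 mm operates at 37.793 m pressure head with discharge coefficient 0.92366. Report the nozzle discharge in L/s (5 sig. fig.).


Approach: apply the orifice equation, Q = Cd*A*sqrt(2*g*h), A = pi*(d/2)^2.
A = pi*(2.5515e-3/2)^2 = 5.113062e-06 m^2
Q = 0.92366 * 5.113062e-06 * sqrt(2*9.81*37.793) * 1000 = 0.12860 L/s
Therefore the nozzle discharge = 0.12860 L/s.


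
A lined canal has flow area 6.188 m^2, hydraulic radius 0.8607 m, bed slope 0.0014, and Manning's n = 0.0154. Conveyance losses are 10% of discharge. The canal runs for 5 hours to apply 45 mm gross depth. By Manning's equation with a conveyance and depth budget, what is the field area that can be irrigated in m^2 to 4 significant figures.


Approach: apply Manning's equation with a conveyance and depth budget, Q = (1/n)*A*R^(2/3)*S^(1/2); Q_field = Q*(1-loss); Area = Q_field*t/(d/1000).
Step 1 — canal discharge (Manning's equation):
  Q = (1/0.0154) * 6.188 * 0.8607^(2/3) * 0.0014^(1/2) = 13.6038 m^3/s
Step 2 — delivered flow: Q_field = 13.6038*(1 - 10/100) = 12.2435 m^3/s
Step 3 — volume delivered: V = 12.2435 * 5*3600 = 220382 m^3
Step 4 — area served: A = V / (depth/1000) = 220382 / 0.045 = 4897000 m^2
Therefore the field area that can be irrigated = 4897000 m^2.


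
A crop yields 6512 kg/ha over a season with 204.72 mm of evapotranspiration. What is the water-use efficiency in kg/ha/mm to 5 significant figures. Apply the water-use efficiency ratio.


Approach: apply the water-use efficiency ratio, WUE = yield/ET.
WUE = 6512 / 204.72 = 31.809 kg/ha/mm
Therefore the water-use efficiency = 31.809 kg/ha/mm.


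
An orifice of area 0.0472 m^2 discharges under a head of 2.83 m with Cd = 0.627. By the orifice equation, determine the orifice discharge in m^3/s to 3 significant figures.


Approach: apply the orifice equation, Q = Cd*A*sqrt(2*g*h).
Q = 0.627 * 0.0472 * sqrt(2*9.81*2.83) = 0.221 m^3/s
Therefore the orifice discharge = 0.221 m^3/s.


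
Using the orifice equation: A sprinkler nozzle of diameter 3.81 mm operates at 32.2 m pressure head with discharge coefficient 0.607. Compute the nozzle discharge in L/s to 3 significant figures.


Approach: apply the orifice equation, Q = Cd*A*sqrt(2*g*h), A = pi*(d/2)^2.
A = pi*(3.81e-3/2)^2 = 1.1401e-05 m^2
Q = 0.607 * 1.1401e-05 * sqrt(2*9.81*32.2) * 1000 = 0.174 L/s
Therefore the nozzle discharge = 0.174 L/s.


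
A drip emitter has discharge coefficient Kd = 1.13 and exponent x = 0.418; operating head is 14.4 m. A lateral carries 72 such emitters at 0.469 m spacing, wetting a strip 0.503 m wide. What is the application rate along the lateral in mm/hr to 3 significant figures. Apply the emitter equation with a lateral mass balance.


Approach: apply the emitter equation with a lateral mass balance, q = Kd*h^x; Q = n*q; rate = Q/(n*spacing*width).
Step 1 — single emitter flow (q = Kd*h^x):
  q = 1.13 * 14.4^0.418 = 3.4457 L/hr
Step 2 — total lateral flow: Q = 72 * 3.4457 = 248.09 L/hr
Step 3 — wetted area: A = 72 * 0.469 * 0.503 = 16.985 m^2
Step 4 — application rate: Q/A = 248.09/16.985 = 14.6 mm/hr
Therefore the application rate along the lateral = 14.6 mm/hr.


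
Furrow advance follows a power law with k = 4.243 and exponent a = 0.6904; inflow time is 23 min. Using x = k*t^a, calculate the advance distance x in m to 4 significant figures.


x = 4.243 * 23^0.6904 = 36.97 m
Therefore the advance distance x = 36.97 m.


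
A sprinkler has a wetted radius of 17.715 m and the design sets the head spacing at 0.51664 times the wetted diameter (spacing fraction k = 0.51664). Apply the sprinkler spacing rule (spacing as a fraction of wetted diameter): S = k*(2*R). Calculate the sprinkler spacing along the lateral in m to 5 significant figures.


S = 0.51664 * (2 * 17.715) = 18.305 m
Therefore the sprinkler spacing along the lateral = 18.305 m.


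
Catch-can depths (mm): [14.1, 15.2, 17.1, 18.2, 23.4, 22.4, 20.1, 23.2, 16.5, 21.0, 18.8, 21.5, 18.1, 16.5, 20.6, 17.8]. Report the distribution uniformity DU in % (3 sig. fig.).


Approach: apply the low-quarter distribution uniformity, DU = (mean of lowest quarter of readings / overall mean)*100.
sorted lowest 4 of 16: [14.1, 15.2, 16.5, 16.5] -> mean = 15.575 mm
overall mean = 19.031 mm
DU = (15.575/19.031)*100 = 81.8 %
Therefore the distribution uniformity DU = 81.8 %.


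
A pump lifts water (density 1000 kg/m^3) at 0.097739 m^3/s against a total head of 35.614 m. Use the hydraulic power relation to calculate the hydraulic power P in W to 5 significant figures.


Approach: apply the hydraulic power relation, P = rho*g*Q*H.
P = 1000 * 9.81 * 0.097739 * 35.614 = 34147 W
Therefore the hydraulic power P = 34147 W.


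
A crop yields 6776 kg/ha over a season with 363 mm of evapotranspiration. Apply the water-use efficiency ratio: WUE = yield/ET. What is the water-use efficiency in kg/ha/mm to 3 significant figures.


WUE = 6776 / 363 = 18.7 kg/ha/mm
Therefore the water-use efficiency = 18.7 kg/ha/mm.


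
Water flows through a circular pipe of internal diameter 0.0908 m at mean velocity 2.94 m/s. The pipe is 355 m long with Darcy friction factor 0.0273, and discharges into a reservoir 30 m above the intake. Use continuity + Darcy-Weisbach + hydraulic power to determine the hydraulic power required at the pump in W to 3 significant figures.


Approach: apply continuity + Darcy-Weisbach + hydraulic power, Q = A*v; hf = f*(L/D)*(v^2/(2g)); H = static + hf; P = rho*g*Q*H.
Step 1 — flow rate (continuity, Q = A*v):
  A = pi*(0.0908/2)^2 = 0.0064753 m^2
  Q = 0.0064753 * 2.94 = 0.019037 m^3/s
Step 2 — friction head loss (Darcy-Weisbach):
  hf = 0.0273 * (355/0.0908) * (2.94^2 / (2*9.81))
  hf = 47.022 m
Step 3 — total head: H = 30 + 47.022 = 77.022 m
Step 4 — hydraulic power (P = rho*g*Q*H):
  P = 1000 * 9.81 * 0.019037 * 77.022 = 14400 W
Therefore the hydraulic power required at the pump = 14400 W.


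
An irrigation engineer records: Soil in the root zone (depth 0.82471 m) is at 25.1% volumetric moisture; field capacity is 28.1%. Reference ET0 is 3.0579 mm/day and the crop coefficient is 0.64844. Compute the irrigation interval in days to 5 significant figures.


Approach: apply soil-water budget scheduling, SMD = (FC-theta)/100*depth*1000; ETc = ET0*Kc; interval = SMD/ETc.
Step 1 — soil moisture deficit:
  SMD = (28.1 - 25.1)/100 * 0.82471 * 1000 = 24.74130 mm
Step 2 — daily crop ET (ETc = ET0*Kc):
  ETc = 3.0579 * 0.64844 = 1.982865 mm/day
Step 3 — irrigation interval (SMD/ETc):
  interval = 24.74130 / 1.982865 = 12.478 days
Therefore the irrigation interval = 12.478 days.


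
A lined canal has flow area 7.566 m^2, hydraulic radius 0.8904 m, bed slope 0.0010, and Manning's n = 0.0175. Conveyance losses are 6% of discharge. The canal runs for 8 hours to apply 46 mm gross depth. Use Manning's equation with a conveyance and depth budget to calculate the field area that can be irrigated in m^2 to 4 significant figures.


Approach: apply Manning's equation with a conveyance and depth budget, Q = (1/n)*A*R^(2/3)*S^(1/2); Q_field = Q*(1-loss); Area = Q_field*t/(d/1000).
Step 1 — canal discharge (Manning's equation):
  Q = (1/0.0175) * 7.566 * 0.8904^(2/3) * 0.0010^(1/2) = 12.6537 m^3/s
Step 2 — delivered flow: Q_field = 12.6537*(1 - 6/100) = 11.8945 m^3/s
Step 3 — volume delivered: V = 11.8945 * 8*3600 = 342562 m^3
Step 4 — area served: A = V / (depth/1000) = 342562 / 0.046 = 7447000 m^2
Therefore the field area that can be irrigated = 7447000 m^2.


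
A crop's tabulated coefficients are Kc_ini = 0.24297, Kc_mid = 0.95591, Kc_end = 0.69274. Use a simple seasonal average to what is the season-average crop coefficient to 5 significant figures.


Approach: apply a simple seasonal average, Kc_avg = (Kc_ini + Kc_mid + Kc_end)/3.
Kc_avg = (0.24297 + 0.95591 + 0.69274)/3 = 0.63054
Therefore the season-average crop coefficient = 0.63054.


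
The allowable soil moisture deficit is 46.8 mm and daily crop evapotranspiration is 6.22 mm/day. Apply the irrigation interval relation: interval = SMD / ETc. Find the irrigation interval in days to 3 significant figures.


interval = 46.8 / 6.22 = 7.52 days
Therefore the irrigation interval = 7.52 days.


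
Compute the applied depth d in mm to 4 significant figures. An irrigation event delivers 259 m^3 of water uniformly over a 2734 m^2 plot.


Approach: apply depth from volume over area, d = (V/A)*1000.
d = (259 / 2734) * 1000 = 94.73 mm
Therefore the applied depth d = 94.73 mm.


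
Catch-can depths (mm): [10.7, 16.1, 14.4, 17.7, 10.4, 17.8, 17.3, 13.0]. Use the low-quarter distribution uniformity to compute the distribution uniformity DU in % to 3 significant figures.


Approach: apply the low-quarter distribution uniformity, DU = (mean of lowest quarter of readings / overall mean)*100.
sorted lowest 2 of 8: [10.4, 10.7] -> mean = 10.550 mm
overall mean = 14.675 mm
DU = (10.550/14.675)*100 = 71.9 %
Therefore the distribution uniformity DU = 71.9 %.


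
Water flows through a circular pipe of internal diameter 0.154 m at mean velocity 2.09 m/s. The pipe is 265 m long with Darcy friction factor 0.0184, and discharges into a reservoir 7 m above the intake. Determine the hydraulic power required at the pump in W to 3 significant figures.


Approach: apply continuity + Darcy-Weisbach + hydraulic power, Q = A*v; hf = f*(L/D)*(v^2/(2g)); H = static + hf; P = rho*g*Q*H.
Step 1 — flow rate (continuity, Q = A*v):
  A = pi*(0.154/2)^2 = 0.018627 m^2
  Q = 0.018627 * 2.09 = 0.038929 m^3/s
Step 2 — friction head loss (Darcy-Weisbach):
  hf = 0.0184 * (265/0.154) * (2.09^2 / (2*9.81))
  hf = 7.0491 m
Step 3 — total head: H = 7 + 7.0491 = 14.049 m
Step 4 — hydraulic power (P = rho*g*Q*H):
  P = 1000 * 9.81 * 0.038929 * 14.049 = 5370 W
Therefore the hydraulic power required at the pump = 5370 W.


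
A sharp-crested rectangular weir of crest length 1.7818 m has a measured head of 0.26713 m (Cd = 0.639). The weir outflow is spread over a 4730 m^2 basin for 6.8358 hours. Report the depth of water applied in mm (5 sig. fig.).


Approach: apply the rectangular weir equation with a volume-to-depth conversion, Q = (2/3)*Cd*L*sqrt(2g)*H^1.5; d = Q*t/A * 1000.
Step 1 — weir discharge:
  Q = (2/3)*0.639*1.7818*sqrt(2*9.81)*0.26713^1.5 = 0.4641967 m^3/s
Step 2 — volume: V = 0.4641967 * 6.8358*3600 = 11423.36 m^3
Step 3 — depth: d = V/A * 1000 = 11423.36/4730 * 1000 = 2415.1 mm
Therefore the depth of water applied = 2415.1 mm.


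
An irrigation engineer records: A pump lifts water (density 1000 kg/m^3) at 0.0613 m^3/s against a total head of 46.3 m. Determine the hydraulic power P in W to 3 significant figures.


Approach: apply the hydraulic power relation, P = rho*g*Q*H.
P = 1000 * 9.81 * 0.0613 * 46.3 = 27800 W
Therefore the hydraulic power P = 27800 W.


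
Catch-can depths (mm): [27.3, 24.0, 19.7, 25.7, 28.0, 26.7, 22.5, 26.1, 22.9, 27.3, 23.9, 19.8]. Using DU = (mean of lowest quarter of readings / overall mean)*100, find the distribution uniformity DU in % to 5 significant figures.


sorted lowest 3 of 12: [19.7, 19.8, 22.5] -> mean = 20.66667 mm
overall mean = 24.49167 mm
DU = (20.66667/24.49167)*100 = 84.382 %
Therefore the distribution uniformity DU = 84.382 %.


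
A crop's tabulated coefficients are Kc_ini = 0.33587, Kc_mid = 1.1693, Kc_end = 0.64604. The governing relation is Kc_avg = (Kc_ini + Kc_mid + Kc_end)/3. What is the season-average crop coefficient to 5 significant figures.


Kc_avg = (0.33587 + 1.1693 + 0.64604)/3 = 0.71707
Therefore the season-average crop coefficient = 0.71707.


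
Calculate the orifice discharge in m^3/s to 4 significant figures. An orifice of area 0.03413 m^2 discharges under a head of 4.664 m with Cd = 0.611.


Approach: apply the orifice equation, Q = Cd*A*sqrt(2*g*h).
Q = 0.611 * 0.03413 * sqrt(2*9.81*4.664) = 0.1995 m^3/s
Therefore the orifice discharge = 0.1995 m^3/s.


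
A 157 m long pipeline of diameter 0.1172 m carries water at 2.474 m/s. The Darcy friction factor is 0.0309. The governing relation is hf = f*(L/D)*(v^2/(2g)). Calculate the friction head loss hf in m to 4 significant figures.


hf = 0.0309 * (157/0.1172) * (2.474^2 / (2*9.81))
hf = 12.91 m
Therefore the friction head loss hf = 12.91 m.


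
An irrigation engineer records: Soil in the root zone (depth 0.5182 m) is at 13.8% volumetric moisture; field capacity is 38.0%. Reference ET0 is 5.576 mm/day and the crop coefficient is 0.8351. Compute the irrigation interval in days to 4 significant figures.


Approach: apply soil-water budget scheduling, SMD = (FC-theta)/100*depth*1000; ETc = ET0*Kc; interval = SMD/ETc.
Step 1 — soil moisture deficit:
  SMD = (38.0 - 13.8)/100 * 0.5182 * 1000 = 125.404 mm
Step 2 — daily crop ET (ETc = ET0*Kc):
  ETc = 5.576 * 0.8351 = 4.65652 mm/day
Step 3 — irrigation interval (SMD/ETc):
  interval = 125.404 / 4.65652 = 26.93 days
Therefore the irrigation interval = 26.93 days.


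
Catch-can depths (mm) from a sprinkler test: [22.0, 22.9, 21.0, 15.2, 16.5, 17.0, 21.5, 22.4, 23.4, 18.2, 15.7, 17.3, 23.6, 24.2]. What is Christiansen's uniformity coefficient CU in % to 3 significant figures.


Approach: apply Christiansen's uniformity coefficient, CU = (1 - mean_abs_deviation/mean)*100.
mean = 20.064 mm
mean |d_i - mean| = 2.9265 mm
CU = (1 - 2.9265/20.064)*100 = 85.4 %
Therefore Christiansen's uniformity coefficient CU = 85.4 %.


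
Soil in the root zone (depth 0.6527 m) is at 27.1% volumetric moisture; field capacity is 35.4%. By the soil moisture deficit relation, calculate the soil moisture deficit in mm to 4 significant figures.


Approach: apply the soil moisture deficit relation, SMD = (FC - theta)/100 * depth * 1000.
SMD = (35.4 - 27.1)/100 * 0.6527 * 1000 = 54.17 mm
Therefore the soil moisture deficit = 54.17 mm.


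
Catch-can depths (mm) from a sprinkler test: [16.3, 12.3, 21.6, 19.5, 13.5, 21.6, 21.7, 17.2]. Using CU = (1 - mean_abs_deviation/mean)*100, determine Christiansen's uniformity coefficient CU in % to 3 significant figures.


mean = 17.962 mm
mean |d_i - mean| = 3.1375 mm
CU = (1 - 3.1375/17.962)*100 = 82.5 %
Therefore Christiansen's uniformity coefficient CU = 82.5 %.


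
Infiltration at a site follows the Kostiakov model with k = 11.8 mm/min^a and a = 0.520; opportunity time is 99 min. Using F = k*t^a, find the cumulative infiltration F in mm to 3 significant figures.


F = 11.8 * 99^0.520 = 129 mm
Therefore the cumulative infiltration F = 129 mm.


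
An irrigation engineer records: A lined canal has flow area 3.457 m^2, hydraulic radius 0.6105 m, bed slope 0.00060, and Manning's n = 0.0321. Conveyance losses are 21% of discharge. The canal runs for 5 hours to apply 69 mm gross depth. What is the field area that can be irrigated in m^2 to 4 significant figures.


Approach: apply Manning's equation with a conveyance and depth budget, Q = (1/n)*A*R^(2/3)*S^(1/2); Q_field = Q*(1-loss); Area = Q_field*t/(d/1000).
Step 1 — canal discharge (Manning's equation):
  Q = (1/0.0321) * 3.457 * 0.6105^(2/3) * 0.00060^(1/2) = 1.89843 m^3/s
Step 2 — delivered flow: Q_field = 1.89843*(1 - 21/100) = 1.49976 m^3/s
Step 3 — volume delivered: V = 1.49976 * 5*3600 = 26995.6 m^3
Step 4 — area served: A = V / (depth/1000) = 26995.6 / 0.069 = 391200 m^2
Therefore the field area that can be irrigated = 391200 m^2.


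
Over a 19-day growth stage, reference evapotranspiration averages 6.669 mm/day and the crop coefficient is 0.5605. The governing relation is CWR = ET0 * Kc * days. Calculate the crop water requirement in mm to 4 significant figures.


CWR = 6.669 * 0.5605 * 19 = 71.02 mm
Therefore the crop water requirement = 71.02 mm.


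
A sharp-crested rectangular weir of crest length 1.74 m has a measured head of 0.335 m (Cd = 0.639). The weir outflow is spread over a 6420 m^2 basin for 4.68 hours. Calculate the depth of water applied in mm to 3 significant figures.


Approach: apply the rectangular weir equation with a volume-to-depth conversion, Q = (2/3)*Cd*L*sqrt(2g)*H^1.5; d = Q*t/A * 1000.
Step 1 — weir discharge:
  Q = (2/3)*0.639*1.74*sqrt(2*9.81)*0.335^1.5 = 0.63661 m^3/s
Step 2 — volume: V = 0.63661 * 4.68*3600 = 10726 m^3
Step 3 — depth: d = V/A * 1000 = 10726/6420 * 1000 = 1670 mm
Therefore the depth of water applied = 1670 mm.


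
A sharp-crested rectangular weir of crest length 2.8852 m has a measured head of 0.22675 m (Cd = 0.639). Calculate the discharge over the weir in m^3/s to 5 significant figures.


Approach: apply the rectangular weir equation, Q = (2/3)*Cd*L*sqrt(2g)*H^1.5.
Q = (2/3)*0.639*2.8852*sqrt(2*9.81)*0.22675^1.5 = 0.58784 m^3/s
Therefore the discharge over the weir = 0.58784 m^3/s.


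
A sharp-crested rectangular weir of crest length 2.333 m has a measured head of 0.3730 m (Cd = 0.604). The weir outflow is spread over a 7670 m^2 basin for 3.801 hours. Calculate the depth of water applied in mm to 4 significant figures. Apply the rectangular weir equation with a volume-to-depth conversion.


Approach: apply the rectangular weir equation with a volume-to-depth conversion, Q = (2/3)*Cd*L*sqrt(2g)*H^1.5; d = Q*t/A * 1000.
Step 1 — weir discharge:
  Q = (2/3)*0.604*2.333*sqrt(2*9.81)*0.3730^1.5 = 0.947923 m^3/s
Step 2 — volume: V = 0.947923 * 3.801*3600 = 12971.0 m^3
Step 3 — depth: d = V/A * 1000 = 12971.0/7670 * 1000 = 1691 mm
Therefore the depth of water applied = 1691 mm.


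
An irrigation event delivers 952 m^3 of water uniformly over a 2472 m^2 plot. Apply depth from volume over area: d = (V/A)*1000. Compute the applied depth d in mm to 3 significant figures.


d = (952 / 2472) * 1000 = 385 mm
Therefore the applied depth d = 385 mm.


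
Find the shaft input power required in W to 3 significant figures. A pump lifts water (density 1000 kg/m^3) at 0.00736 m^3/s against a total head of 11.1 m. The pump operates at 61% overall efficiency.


Approach: apply hydraulic power then efficiency conversion, P = rho*g*Q*H; P_in = P/eta.
Step 1 — hydraulic power (P = rho*g*Q*H):
  P = 1000 * 9.81 * 0.00736 * 11.1 = 801.44 W
Step 2 — input power: P_in = P/eta = 801.44 / 0.61 = 1310 W
Therefore the shaft input power required = 1310 W.


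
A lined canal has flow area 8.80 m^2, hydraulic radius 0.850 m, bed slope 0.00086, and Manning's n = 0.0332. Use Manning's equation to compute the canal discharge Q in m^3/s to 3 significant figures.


Approach: apply Manning's equation, Q = (1/n)*A*R^(2/3)*S^(1/2).
Q = (1/0.0332) * 8.80 * 0.850^(2/3) * 0.00086^(1/2) = 6.97 m^3/s
Therefore the canal discharge Q = 6.97 m^3/s.


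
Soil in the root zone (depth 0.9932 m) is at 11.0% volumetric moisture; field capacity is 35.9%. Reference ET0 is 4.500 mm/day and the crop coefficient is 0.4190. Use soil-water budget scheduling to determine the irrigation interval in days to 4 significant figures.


Approach: apply soil-water budget scheduling, SMD = (FC-theta)/100*depth*1000; ETc = ET0*Kc; interval = SMD/ETc.
Step 1 — soil moisture deficit:
  SMD = (35.9 - 11.0)/100 * 0.9932 * 1000 = 247.307 mm
Step 2 — daily crop ET (ETc = ET0*Kc):
  ETc = 4.500 * 0.4190 = 1.88550 mm/day
Step 3 — irrigation interval (SMD/ETc):
  interval = 247.307 / 1.88550 = 131.2 days
Therefore the irrigation interval = 131.2 days.


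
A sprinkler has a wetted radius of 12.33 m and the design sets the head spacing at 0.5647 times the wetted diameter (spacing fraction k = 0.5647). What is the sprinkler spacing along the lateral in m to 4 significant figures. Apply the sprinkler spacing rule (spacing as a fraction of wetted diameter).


Approach: apply the sprinkler spacing rule (spacing as a fraction of wetted diameter), S = k*(2*R).
S = 0.5647 * (2 * 12.33) = 13.93 m
Therefore the sprinkler spacing along the lateral = 13.93 m.


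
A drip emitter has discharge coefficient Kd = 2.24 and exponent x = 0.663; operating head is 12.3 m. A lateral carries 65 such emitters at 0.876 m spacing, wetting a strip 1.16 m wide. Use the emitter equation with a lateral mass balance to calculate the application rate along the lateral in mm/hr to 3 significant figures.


Approach: apply the emitter equation with a lateral mass balance, q = Kd*h^x; Q = n*q; rate = Q/(n*spacing*width).
Step 1 — single emitter flow (q = Kd*h^x):
  q = 2.24 * 12.3^0.663 = 11.826 L/hr
Step 2 — total lateral flow: Q = 65 * 11.826 = 768.72 L/hr
Step 3 — wetted area: A = 65 * 0.876 * 1.16 = 66.050 m^2
Step 4 — application rate: Q/A = 768.72/66.050 = 11.6 mm/hr
Therefore the application rate along the lateral = 11.6 mm/hr.


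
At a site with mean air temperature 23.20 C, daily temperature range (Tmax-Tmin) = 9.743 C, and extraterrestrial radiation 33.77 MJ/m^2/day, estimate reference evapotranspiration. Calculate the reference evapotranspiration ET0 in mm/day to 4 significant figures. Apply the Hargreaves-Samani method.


Approach: apply the Hargreaves-Samani method, ET0 = 0.0023*(Tmean+17.8)*sqrt(Tmax-Tmin)*0.408*Ra.
ET0 = 0.0023*(23.20+17.8)*sqrt(9.743)*0.408*33.77 = 4.056 mm/day
Therefore the reference evapotranspiration ET0 = 4.056 mm/day.


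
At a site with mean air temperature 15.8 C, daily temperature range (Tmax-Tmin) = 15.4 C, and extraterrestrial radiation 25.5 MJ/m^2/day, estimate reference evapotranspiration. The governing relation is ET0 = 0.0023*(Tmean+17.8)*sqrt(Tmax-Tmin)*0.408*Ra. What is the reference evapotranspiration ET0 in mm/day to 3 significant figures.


ET0 = 0.0023*(15.8+17.8)*sqrt(15.4)*0.408*25.5 = 3.16 mm/day
Therefore the reference evapotranspiration ET0 = 3.16 mm/day.


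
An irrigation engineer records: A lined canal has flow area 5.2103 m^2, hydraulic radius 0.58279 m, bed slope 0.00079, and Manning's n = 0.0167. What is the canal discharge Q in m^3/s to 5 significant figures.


Approach: apply Manning's equation, Q = (1/n)*A*R^(2/3)*S^(1/2).
Q = (1/0.0167) * 5.2103 * 0.58279^(2/3) * 0.00079^(1/2) = 6.1184 m^3/s
Therefore the canal discharge Q = 6.1184 m^3/s.


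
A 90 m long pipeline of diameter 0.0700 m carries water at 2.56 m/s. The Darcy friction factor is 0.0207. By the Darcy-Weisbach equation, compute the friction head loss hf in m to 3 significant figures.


Approach: apply the Darcy-Weisbach equation, hf = f*(L/D)*(v^2/(2g)).
hf = 0.0207 * (90/0.0700) * (2.56^2 / (2*9.81))
hf = 8.89 m
Therefore the friction head loss hf = 8.89 m.


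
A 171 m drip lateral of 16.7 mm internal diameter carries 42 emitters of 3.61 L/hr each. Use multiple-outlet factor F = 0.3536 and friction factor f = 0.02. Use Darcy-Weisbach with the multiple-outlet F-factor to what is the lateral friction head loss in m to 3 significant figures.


Approach: apply Darcy-Weisbach with the multiple-outlet F-factor, Q = n*q/(3600*1000) m^3/s; v = Q/A; hf = F*f*(L/D)*(v^2/(2g)).
Q = 42*3.61/(3600*1000) = 4.2117e-05 m^3/s
A = pi*(16.7e-3/2)^2 = 2.1904e-04 m^2, so v = Q/A = 0.19228 m/s
hf = 0.3536*0.02*(171/0.0167)*(0.19228^2/(2*9.81)) = 0.136 m
Therefore the lateral friction head loss = 0.136 m.


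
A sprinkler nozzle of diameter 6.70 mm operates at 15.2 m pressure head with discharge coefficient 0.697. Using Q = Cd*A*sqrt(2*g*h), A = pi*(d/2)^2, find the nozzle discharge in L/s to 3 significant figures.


A = pi*(6.70e-3/2)^2 = 3.5257e-05 m^2
Q = 0.697 * 3.5257e-05 * sqrt(2*9.81*15.2) * 1000 = 0.424 L/s
Therefore the nozzle discharge = 0.424 L/s.


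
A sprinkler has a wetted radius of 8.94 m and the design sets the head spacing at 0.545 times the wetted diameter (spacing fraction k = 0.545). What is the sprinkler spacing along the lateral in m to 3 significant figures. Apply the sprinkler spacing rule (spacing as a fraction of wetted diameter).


Approach: apply the sprinkler spacing rule (spacing as a fraction of wetted diameter), S = k*(2*R).
S = 0.545 * (2 * 8.94) = 9.74 m
Therefore the sprinkler spacing along the lateral = 9.74 m.


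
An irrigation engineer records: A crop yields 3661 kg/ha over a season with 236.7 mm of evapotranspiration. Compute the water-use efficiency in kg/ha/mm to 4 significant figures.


Approach: apply the water-use efficiency ratio, WUE = yield/ET.
WUE = 3661 / 236.7 = 15.47 kg/ha/mm
Therefore the water-use efficiency = 15.47 kg/ha/mm.


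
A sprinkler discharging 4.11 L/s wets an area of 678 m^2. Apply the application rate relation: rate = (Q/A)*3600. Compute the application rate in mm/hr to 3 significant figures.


rate = (4.11 / 678) * 3600 = 21.8 mm/hr
Therefore the application rate = 21.8 mm/hr.


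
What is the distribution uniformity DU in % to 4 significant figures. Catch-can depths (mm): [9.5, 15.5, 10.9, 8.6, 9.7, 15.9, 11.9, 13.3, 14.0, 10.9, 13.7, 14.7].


Approach: apply the low-quarter distribution uniformity, DU = (mean of lowest quarter of readings / overall mean)*100.
sorted lowest 3 of 12: [8.6, 9.5, 9.7] -> mean = 9.26667 mm
overall mean = 12.3833 mm
DU = (9.26667/12.3833)*100 = 74.83 %
Therefore the distribution uniformity DU = 74.83 %.


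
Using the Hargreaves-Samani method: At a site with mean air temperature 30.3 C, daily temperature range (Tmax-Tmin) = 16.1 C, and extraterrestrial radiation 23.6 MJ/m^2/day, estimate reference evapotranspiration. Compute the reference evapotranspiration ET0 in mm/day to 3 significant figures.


Approach: apply the Hargreaves-Samani method, ET0 = 0.0023*(Tmean+17.8)*sqrt(Tmax-Tmin)*0.408*Ra.
ET0 = 0.0023*(30.3+17.8)*sqrt(16.1)*0.408*23.6 = 4.27 mm/day
Therefore the reference evapotranspiration ET0 = 4.27 mm/day.


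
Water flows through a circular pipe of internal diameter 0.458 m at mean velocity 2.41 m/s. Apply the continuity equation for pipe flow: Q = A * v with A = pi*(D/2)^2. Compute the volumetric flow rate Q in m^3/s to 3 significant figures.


A = pi*(0.458/2)^2 = 0.16475 m^2
Q = 0.16475 * 2.41 = 0.397 m^3/s
Therefore the volumetric flow rate Q = 0.397 m^3/s.


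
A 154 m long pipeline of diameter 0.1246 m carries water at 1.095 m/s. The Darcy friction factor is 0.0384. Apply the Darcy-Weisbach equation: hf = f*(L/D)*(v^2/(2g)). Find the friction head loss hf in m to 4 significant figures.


hf = 0.0384 * (154/0.1246) * (1.095^2 / (2*9.81))
hf = 2.900 m
Therefore the friction head loss hf = 2.900 m.


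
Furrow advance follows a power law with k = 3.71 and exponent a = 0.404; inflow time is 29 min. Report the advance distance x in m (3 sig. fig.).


Approach: apply the power-law advance function, x = k*t^a.
x = 3.71 * 29^0.404 = 14.5 m
Therefore the advance distance x = 14.5 m.


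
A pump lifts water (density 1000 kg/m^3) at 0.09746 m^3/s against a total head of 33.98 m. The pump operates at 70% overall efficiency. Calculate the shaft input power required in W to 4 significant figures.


Approach: apply hydraulic power then efficiency conversion, P = rho*g*Q*H; P_in = P/eta.
Step 1 — hydraulic power (P = rho*g*Q*H):
  P = 1000 * 9.81 * 0.09746 * 33.98 = 32487.7 W
Step 2 — input power: P_in = P/eta = 32487.7 / 0.7 = 46410 W
Therefore the shaft input power required = 46410 W.


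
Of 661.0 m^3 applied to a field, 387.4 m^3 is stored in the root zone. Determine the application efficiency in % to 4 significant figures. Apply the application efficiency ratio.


Approach: apply the application efficiency ratio, Ea = (stored/applied)*100.
Ea = (387.4/661.0)*100 = 58.61 %
Therefore the application efficiency = 58.61 %.


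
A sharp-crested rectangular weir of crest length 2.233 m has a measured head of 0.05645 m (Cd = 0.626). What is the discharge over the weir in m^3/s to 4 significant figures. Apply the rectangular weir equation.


Approach: apply the rectangular weir equation, Q = (2/3)*Cd*L*sqrt(2g)*H^1.5.
Q = (2/3)*0.626*2.233*sqrt(2*9.81)*0.05645^1.5 = 0.05536 m^3/s
Therefore the discharge over the weir = 0.05536 m^3/s.
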